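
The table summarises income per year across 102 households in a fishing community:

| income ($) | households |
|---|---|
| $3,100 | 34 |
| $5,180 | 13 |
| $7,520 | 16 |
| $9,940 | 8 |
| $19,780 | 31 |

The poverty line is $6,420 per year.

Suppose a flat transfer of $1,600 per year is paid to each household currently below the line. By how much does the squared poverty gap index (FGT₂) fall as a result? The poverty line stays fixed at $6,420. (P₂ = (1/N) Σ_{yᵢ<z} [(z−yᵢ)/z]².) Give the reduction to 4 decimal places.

Before: below the line — 34×$3,100, 13×$5,180; squared poverty gap index (FGT₂) = 0.093897.
After the $1,600 transfer: below the line — 34×$4,700; squared poverty gap index (FGT₂) = 0.023926.
Reduction = 0.093897 − 0.023926 = 0.0700.

0.0700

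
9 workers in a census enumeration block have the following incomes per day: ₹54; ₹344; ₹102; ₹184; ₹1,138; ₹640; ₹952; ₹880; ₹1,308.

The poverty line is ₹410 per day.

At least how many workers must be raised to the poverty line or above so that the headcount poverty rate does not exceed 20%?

4 of the 9 workers are poor, so H = 4/9 = 0.444.
A headcount ratio of at most 20% allows at most ⌊0.20 × 9⌋ = 1 poor workers.
So at least 4 − 1 = 3 must be lifted.

3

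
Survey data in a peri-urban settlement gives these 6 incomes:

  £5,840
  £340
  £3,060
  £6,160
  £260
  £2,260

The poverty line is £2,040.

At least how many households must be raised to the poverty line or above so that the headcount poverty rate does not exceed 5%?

2 of the 6 households are poor, so H = 2/6 = 0.333.
A headcount ratio of at most 5% allows at most ⌊0.05 × 6⌋ = 0 poor households.
So at least 2 − 0 = 2 must be lifted.

2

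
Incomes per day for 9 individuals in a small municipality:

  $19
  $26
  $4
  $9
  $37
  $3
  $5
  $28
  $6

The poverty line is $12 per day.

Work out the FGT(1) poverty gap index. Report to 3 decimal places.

0.306

Incomes under z: $3, $4, $5, $6, $9 (q = 5 of N = 9).
Relative gaps: (12−3)/12 = 0.7500; (12−4)/12 = 0.6667; (12−5)/12 = 0.5833; (12−6)/12 = 0.5000; (12−9)/12 = 0.2500.
Sum of shortfalls = 2.750000; P₁ averages over all N: 2.750000 / 9 = 0.306.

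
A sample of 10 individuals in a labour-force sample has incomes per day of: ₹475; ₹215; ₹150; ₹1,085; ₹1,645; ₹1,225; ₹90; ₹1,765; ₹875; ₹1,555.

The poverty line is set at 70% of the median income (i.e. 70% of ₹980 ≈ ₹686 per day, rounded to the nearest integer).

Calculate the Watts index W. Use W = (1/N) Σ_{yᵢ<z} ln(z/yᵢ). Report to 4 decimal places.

Below the line: ₹90, ₹150, ₹215, ₹475 (q = 4 of N = 10).
Log shortfalls: ln(686/90) = 2.0311; ln(686/150) = 1.5202; ln(686/215) = 1.1602; ln(686/475) = 0.3676.
W = 5.079113 / 10 = 0.5079.

0.5079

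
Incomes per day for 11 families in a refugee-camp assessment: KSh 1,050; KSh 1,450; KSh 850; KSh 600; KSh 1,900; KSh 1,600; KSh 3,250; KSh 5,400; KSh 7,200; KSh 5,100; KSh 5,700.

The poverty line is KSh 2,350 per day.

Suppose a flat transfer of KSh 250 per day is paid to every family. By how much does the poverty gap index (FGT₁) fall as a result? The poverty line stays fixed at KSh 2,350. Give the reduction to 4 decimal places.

0.0580

Before: below the line — KSh 600, KSh 850, KSh 1,050, KSh 1,450, KSh 1,600, KSh 1,900; poverty gap index (FGT₁) = 0.257253.
After the KSh 250 transfer: below the line — KSh 850, KSh 1,100, KSh 1,300, KSh 1,700, KSh 1,850, KSh 2,150; poverty gap index (FGT₁) = 0.199226.
Reduction = 0.257253 − 0.199226 = 0.0580.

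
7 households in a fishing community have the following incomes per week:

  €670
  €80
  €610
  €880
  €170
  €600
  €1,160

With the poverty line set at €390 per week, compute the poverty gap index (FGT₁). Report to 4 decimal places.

Incomes under z: €80, €170 (q = 2 of N = 7).
Shortfall ratios: (390−80)/390 = 0.7949; (390−170)/390 = 0.5641.
Σ = 1.358974. Dividing by the full population N = 7 gives P₁ = 0.1941.

0.1941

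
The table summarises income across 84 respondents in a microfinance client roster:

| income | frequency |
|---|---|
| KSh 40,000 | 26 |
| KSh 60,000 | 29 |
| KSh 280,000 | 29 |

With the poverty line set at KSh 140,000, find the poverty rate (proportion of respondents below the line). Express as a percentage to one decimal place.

55 of the 84 respondents have income below KSh 140,000.
H = 55/84 = 65.5%.

65.5%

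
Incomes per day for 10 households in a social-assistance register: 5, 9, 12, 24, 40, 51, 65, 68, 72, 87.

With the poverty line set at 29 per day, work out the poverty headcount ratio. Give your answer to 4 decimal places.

0.4000

4 of the 10 households have income below 29.
H = 4/10 = 0.4000.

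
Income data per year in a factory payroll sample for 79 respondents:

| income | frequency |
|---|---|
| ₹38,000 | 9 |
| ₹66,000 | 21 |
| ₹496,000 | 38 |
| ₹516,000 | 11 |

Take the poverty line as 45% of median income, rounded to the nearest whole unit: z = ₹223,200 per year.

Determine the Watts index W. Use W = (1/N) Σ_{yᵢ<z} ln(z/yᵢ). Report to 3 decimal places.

0.526

Below z: 9×₹38,000, 21×₹66,000 (q = 30 of N = 79).
ln(z/y) terms: ln(223200/38000) = 1.7705 (×9); ln(223200/66000) = 1.2184 (×21).
W = 41.521022 / 79 = 0.526.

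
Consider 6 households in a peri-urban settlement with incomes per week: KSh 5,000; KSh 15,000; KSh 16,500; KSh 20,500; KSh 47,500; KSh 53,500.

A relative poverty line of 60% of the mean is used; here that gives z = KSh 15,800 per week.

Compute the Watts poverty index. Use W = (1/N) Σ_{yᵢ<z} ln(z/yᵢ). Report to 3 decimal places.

0.200

Below z: KSh 5,000, KSh 15,000 (q = 2 of N = 6).
ln(z/y) terms: ln(15800/5000) = 1.1506; ln(15800/15000) = 0.0520.
W = 1.202532 / 6 = 0.200.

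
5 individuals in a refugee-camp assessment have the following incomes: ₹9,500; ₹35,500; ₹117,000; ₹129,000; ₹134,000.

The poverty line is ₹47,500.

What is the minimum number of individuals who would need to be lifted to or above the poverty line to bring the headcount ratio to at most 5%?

2 of the 5 individuals are poor, so H = 2/5 = 0.400.
A headcount ratio of at most 5% allows at most ⌊0.05 × 5⌋ = 0 poor individuals.
So at least 2 − 0 = 2 must be lifted.

2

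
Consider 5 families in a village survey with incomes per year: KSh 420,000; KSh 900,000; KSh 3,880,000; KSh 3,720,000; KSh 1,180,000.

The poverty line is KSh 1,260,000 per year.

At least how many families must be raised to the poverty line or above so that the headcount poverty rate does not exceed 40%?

3 of the 5 families are poor, so H = 3/5 = 0.600.
A headcount ratio of at most 40% allows at most ⌊0.40 × 5⌋ = 2 poor families.
So at least 3 − 2 = 1 must be lifted.

1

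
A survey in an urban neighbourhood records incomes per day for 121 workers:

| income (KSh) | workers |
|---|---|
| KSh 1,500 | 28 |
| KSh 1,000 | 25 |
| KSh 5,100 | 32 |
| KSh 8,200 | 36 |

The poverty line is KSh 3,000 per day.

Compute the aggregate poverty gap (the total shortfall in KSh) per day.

KSh 92,000

Incomes under z: 25×KSh 1,000, 28×KSh 1,500 (q = 53 of N = 121).
Individual gaps: 25×(3000−1000) = 50000; 28×(3000−1500) = 42000.
Aggregate gap = KSh 92,000.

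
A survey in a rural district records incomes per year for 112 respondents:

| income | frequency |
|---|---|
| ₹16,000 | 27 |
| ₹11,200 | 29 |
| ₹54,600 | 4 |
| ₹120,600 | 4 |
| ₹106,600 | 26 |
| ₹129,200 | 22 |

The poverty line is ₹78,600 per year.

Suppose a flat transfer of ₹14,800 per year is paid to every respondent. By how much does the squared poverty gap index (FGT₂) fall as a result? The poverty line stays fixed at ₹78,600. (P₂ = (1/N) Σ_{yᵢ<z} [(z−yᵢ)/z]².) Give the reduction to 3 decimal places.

0.141

Before: below the line — 29×₹11,200, 27×₹16,000, 4×₹54,600; squared poverty gap index (FGT₂) = 0.34664.
After the ₹14,800 transfer: below the line — 29×₹26,000, 27×₹30,800, 4×₹69,400; squared poverty gap index (FGT₂) = 0.20561.
Reduction = 0.34664 − 0.20561 = 0.141.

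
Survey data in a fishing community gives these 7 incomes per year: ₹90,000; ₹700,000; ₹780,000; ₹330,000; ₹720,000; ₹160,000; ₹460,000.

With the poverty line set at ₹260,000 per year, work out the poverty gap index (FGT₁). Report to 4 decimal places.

Below z: ₹90,000, ₹160,000 (q = 2 of N = 7).
Gap ratios (z−y)/z: (260000−90000)/260000 = 0.6538; (260000−160000)/260000 = 0.3846.
Σ = 1.038462. Dividing by the full population N = 7 gives P₁ = 0.1484.

0.1484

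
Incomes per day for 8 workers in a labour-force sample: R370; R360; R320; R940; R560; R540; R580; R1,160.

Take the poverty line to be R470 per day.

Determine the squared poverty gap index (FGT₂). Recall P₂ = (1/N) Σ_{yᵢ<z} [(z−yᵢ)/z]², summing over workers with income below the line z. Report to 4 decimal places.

Poor units: R320, R360, R370 (q = 3 of N = 8).
Shortfall ratios: (470−320)/470 = 0.3191; (470−360)/470 = 0.2340; (470−370)/470 = 0.2128.
Squared: 0.1019; 0.0548; 0.0453.
Sum = 0.201901; P₂ = 0.201901 / 8 = 0.0252.

0.0252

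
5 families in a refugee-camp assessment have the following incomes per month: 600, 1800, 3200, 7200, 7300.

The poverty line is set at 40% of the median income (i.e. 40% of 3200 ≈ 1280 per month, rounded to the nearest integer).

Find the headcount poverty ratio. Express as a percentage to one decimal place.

20.0%

1 of the 5 families have income below 1280.
H = 1/5 = 20.0%.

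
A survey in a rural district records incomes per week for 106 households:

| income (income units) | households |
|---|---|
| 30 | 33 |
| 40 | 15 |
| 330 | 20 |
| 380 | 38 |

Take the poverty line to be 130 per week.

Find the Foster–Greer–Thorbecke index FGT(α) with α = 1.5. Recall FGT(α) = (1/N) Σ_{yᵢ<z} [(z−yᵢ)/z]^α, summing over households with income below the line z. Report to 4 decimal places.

Below z: 33×30, 15×40 (q = 48 of N = 106).
Shortfall ratios: (130−30)/130 = 0.7692 (×33); (130−40)/130 = 0.6923 (×15).
Raised to α = 1.5: 0.67466 (×33); 0.57603 (×15).
Sum = 30.904303; FGT(1.5) = 30.904303 / 106 = 0.2916.

0.2916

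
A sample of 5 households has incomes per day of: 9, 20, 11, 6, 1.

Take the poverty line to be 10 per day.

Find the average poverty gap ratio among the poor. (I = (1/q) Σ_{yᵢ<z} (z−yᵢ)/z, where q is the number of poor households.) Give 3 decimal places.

0.467

Below z: 1, 6, 9 (q = 3 of N = 5).
Shortfall ratios (z−y)/z: 0.9000, 0.4000, 0.1000; sum = 1.400000.
The income-gap ratio divides by q (the poor only): 1.400000 / 3 = 0.467.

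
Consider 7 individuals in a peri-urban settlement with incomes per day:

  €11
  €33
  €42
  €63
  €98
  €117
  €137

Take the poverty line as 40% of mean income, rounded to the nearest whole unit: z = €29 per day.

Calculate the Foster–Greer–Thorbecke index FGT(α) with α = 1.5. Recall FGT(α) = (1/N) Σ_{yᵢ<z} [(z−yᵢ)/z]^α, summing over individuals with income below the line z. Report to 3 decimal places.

Below z: €11 (q = 1 of N = 7).
Gap ratios (z−y)/z: (29−11)/29 = 0.6207.
Raised to α = 1.5: 0.48900.
Sum = 0.489003; FGT(1.5) = 0.489003 / 7 = 0.070.

0.070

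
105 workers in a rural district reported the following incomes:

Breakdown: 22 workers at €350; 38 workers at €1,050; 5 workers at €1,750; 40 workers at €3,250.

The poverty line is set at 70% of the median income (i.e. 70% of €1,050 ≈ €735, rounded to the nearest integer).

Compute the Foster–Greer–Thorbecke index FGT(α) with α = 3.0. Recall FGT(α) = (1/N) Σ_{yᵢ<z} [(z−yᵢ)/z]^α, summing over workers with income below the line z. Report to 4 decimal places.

0.0301

Below the line: 22×€350 (q = 22 of N = 105).
Gap ratios (z−y)/z: (735−350)/735 = 0.5238 (×22).
Raised to α = 3.0: 0.14372 (×22).
Sum = 3.161862; FGT(3.0) = 3.161862 / 105 = 0.0301.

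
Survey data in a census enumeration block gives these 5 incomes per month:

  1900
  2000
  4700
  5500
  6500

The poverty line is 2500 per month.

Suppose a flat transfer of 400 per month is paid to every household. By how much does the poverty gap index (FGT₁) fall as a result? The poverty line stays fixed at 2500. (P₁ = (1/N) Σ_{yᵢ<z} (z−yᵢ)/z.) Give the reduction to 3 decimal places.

0.064

Before: below the line — 1900, 2000; poverty gap index (FGT₁) = 0.08800.
After the 400 transfer: below the line — 2300, 2400; poverty gap index (FGT₁) = 0.02400.
Reduction = 0.08800 − 0.02400 = 0.064.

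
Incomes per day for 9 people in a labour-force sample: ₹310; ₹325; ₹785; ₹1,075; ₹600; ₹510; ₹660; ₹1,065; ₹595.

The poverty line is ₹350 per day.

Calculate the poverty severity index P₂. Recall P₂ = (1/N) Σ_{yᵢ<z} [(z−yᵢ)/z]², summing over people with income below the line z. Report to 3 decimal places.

0.002

Below the line: ₹310, ₹325 (q = 2 of N = 9).
Gap ratios (z−y)/z: (350−310)/350 = 0.1143; (350−325)/350 = 0.0714.
Squared: 0.0131; 0.0051.
Sum = 0.018163; P₂ = 0.018163 / 9 = 0.002.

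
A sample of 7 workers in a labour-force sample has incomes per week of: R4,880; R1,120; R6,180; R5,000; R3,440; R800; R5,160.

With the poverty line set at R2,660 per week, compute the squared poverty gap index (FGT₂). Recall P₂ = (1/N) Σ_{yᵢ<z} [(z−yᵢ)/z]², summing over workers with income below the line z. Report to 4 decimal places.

0.1177

Poor units: R800, R1,120 (q = 2 of N = 7).
Shortfall ratios: (2660−800)/2660 = 0.6992; (2660−1120)/2660 = 0.5789.
Squared: 0.4889; 0.3352.
Sum = 0.824128; P₂ = 0.824128 / 7 = 0.1177.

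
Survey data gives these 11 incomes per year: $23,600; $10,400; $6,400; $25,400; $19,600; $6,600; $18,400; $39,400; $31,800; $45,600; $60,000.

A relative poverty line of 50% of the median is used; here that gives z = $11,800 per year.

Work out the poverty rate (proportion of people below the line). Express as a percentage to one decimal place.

27.3%

3 of the 11 people have income below $11,800.
H = 3/11 = 27.3%.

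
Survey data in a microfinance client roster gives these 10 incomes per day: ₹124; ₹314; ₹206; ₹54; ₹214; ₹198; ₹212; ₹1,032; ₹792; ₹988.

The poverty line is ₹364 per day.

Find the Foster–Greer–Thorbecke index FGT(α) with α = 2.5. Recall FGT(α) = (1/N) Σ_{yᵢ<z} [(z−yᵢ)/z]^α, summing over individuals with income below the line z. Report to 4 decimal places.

Below the line: ₹54, ₹124, ₹198, ₹206, ₹212, ₹214, ₹314 (q = 7 of N = 10).
Gap ratios (z−y)/z: (364−54)/364 = 0.8516; (364−124)/364 = 0.6593; (364−198)/364 = 0.4560; (364−206)/364 = 0.4341; (364−212)/364 = 0.4176; (364−214)/364 = 0.4121; (364−314)/364 = 0.1374.
Raised to α = 2.5: 0.66935; 0.35300; 0.14045; 0.12413; 0.11268; 0.10901; 0.00699.
Sum = 1.515616; FGT(2.5) = 1.515616 / 10 = 0.1516.

0.1516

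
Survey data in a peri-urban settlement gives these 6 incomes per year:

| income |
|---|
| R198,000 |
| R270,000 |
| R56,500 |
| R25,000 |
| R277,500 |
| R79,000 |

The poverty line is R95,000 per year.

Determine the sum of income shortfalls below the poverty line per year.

Below the line: R25,000, R56,500, R79,000 (q = 3 of N = 6).
Individual gaps: 95000−25000 = 70000; 95000−56500 = 38500; 95000−79000 = 16000.
Aggregate gap = R124,500.

R124,500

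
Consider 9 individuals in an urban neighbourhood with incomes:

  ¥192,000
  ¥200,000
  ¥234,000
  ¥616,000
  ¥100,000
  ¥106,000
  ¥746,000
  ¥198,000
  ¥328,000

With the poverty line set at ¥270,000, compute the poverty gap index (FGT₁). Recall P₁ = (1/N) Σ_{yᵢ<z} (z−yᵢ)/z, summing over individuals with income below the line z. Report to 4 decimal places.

0.2428

Below z: ¥100,000, ¥106,000, ¥192,000, ¥198,000, ¥200,000, ¥234,000 (q = 6 of N = 9).
Shortfall ratios: (270000−100000)/270000 = 0.6296; (270000−106000)/270000 = 0.6074; (270000−192000)/270000 = 0.2889; (270000−198000)/270000 = 0.2667; (270000−200000)/270000 = 0.2593; (270000−234000)/270000 = 0.1333.
Sum of shortfalls = 2.185185; P₁ averages over all N: 2.185185 / 9 = 0.2428.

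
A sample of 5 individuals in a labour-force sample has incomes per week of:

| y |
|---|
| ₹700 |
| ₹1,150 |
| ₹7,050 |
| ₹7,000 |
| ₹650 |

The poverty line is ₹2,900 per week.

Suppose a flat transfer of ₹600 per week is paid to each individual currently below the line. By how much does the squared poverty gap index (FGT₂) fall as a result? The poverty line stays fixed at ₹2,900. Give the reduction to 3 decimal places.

Before: below the line — ₹650, ₹700, ₹1,150; squared poverty gap index (FGT₂) = 0.30832.
After the ₹600 transfer: below the line — ₹1,250, ₹1,300, ₹1,750; squared poverty gap index (FGT₂) = 0.15707.
Reduction = 0.30832 − 0.15707 = 0.151.

0.151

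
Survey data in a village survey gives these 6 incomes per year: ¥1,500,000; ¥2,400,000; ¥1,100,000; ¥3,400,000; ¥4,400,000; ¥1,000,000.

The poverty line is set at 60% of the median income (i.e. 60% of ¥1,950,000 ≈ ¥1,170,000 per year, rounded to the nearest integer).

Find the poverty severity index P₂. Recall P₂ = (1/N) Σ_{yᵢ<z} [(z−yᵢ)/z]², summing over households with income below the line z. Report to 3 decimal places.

0.004

Poor units: ¥1,000,000, ¥1,100,000 (q = 2 of N = 6).
Normalized shortfalls: (1170000−1000000)/1170000 = 0.1453; (1170000−1100000)/1170000 = 0.0598.
Squared: 0.0211; 0.0036.
Sum = 0.024691; P₂ = 0.024691 / 6 = 0.004.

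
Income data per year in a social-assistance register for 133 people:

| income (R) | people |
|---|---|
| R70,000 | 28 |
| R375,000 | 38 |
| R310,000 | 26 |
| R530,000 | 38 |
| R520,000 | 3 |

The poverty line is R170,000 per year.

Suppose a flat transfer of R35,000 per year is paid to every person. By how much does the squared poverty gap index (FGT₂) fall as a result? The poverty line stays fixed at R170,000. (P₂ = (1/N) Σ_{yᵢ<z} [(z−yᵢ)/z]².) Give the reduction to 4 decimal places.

Before: below the line — 28×R70,000; squared poverty gap index (FGT₂) = 0.072846.
After the R35,000 transfer: below the line — 28×R105,000; squared poverty gap index (FGT₂) = 0.030778.
Reduction = 0.072846 − 0.030778 = 0.0421.

0.0421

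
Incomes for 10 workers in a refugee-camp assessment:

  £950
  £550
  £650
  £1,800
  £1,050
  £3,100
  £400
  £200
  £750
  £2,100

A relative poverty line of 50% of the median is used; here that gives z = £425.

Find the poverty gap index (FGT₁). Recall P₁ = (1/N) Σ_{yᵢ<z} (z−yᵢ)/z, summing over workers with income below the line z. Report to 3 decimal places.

Incomes under z: £200, £400 (q = 2 of N = 10).
Normalized shortfalls: (425−200)/425 = 0.5294; (425−400)/425 = 0.0588.
Sum of shortfalls = 0.588235; P₁ averages over all N: 0.588235 / 10 = 0.059.

0.059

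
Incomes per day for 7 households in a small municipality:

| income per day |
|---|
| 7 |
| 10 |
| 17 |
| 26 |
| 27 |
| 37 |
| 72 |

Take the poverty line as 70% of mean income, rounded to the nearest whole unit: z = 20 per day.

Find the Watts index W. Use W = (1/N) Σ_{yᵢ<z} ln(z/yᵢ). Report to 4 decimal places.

Incomes under z: 7, 10, 17 (q = 3 of N = 7).
ln(z/y) terms: ln(20/7) = 1.0498; ln(20/10) = 0.6931; ln(20/17) = 0.1625.
W = 1.905488 / 7 = 0.2722.

0.2722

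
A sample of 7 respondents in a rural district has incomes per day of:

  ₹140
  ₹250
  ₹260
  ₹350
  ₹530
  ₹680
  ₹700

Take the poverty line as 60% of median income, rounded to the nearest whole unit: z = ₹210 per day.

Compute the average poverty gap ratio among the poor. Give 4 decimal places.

0.3333

Below the line: ₹140 (q = 1 of N = 7).
Relative gaps: 0.3333; sum = 0.333333.
I averages over the q = 1 poor units only: 0.333333 / 1 = 0.3333.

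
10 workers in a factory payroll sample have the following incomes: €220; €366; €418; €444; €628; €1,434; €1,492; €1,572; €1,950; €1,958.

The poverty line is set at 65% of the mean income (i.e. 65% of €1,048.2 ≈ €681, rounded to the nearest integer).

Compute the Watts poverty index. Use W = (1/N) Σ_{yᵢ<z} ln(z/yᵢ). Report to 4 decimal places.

0.2748

Below the line: €220, €366, €418, €444, €628 (q = 5 of N = 10).
ln(z/y) terms: ln(681/220) = 1.1299; ln(681/366) = 0.6209; ln(681/418) = 0.4881; ln(681/444) = 0.4277; ln(681/628) = 0.0810.
W = 2.747704 / 10 = 0.2748.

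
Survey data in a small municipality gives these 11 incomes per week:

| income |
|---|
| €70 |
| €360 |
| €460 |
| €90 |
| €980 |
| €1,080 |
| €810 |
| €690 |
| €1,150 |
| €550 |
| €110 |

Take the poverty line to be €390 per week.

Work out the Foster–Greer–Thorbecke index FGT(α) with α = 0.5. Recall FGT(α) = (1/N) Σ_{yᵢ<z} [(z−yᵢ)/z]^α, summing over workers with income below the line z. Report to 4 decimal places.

Incomes under z: €70, €90, €110, €360 (q = 4 of N = 11).
Shortfall ratios: (390−70)/390 = 0.8205; (390−90)/390 = 0.7692; (390−110)/390 = 0.7179; (390−360)/390 = 0.0769.
Raised to α = 0.5: 0.90582; 0.87706; 0.84732; 0.27735.
Sum = 2.907548; FGT(0.5) = 2.907548 / 11 = 0.2643.

0.2643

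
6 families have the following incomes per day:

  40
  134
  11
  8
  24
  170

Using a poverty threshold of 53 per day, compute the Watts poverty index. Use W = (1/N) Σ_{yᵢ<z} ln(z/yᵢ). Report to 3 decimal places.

0.756

Incomes under z: 8, 11, 24, 40 (q = 4 of N = 6).
Log gaps: ln(53/8) = 1.8909; ln(53/11) = 1.5724; ln(53/24) = 0.7922; ln(53/40) = 0.2814.
W = 4.536898 / 6 = 0.756.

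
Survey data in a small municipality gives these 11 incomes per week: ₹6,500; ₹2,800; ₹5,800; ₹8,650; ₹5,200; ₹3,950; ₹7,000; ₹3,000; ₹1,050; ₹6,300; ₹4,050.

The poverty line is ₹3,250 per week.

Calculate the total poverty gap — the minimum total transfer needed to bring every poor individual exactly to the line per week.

Incomes under z: ₹1,050, ₹2,800, ₹3,000 (q = 3 of N = 11).
Individual gaps: 3250−1050 = 2200; 3250−2800 = 450; 3250−3000 = 250.
Aggregate gap = ₹2,900.

₹2,900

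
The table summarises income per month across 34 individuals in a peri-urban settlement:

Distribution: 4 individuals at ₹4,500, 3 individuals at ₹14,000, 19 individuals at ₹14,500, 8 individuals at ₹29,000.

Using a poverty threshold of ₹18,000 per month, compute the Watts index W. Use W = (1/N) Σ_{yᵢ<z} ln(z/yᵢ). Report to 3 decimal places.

Below the line: 4×₹4,500, 3×₹14,000, 19×₹14,500 (q = 26 of N = 34).
Log shortfalls: ln(18000/4500) = 1.3863 (×4); ln(18000/14000) = 0.2513 (×3); ln(18000/14500) = 0.2162 (×19).
W = 10.407360 / 34 = 0.306.

0.306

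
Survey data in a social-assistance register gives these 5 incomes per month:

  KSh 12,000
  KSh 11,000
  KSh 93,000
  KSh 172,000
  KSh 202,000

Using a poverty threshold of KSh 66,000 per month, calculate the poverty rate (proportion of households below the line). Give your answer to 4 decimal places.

0.4000

2 of the 5 households have income below KSh 66,000.
H = 2/5 = 0.4000.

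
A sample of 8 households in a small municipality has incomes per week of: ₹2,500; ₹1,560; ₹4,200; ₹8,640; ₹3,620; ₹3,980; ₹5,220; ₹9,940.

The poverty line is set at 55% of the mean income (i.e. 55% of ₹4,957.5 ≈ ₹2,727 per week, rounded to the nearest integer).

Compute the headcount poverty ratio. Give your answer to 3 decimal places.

2 of the 8 households have income below ₹2,727.
H = 2/8 = 0.250.

0.250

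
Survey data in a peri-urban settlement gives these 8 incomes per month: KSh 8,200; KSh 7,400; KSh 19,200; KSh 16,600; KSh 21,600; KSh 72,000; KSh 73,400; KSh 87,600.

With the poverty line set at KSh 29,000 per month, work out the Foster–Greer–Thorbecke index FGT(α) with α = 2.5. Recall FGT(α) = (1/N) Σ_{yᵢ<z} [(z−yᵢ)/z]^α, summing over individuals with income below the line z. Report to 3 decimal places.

Below z: KSh 7,400, KSh 8,200, KSh 16,600, KSh 19,200, KSh 21,600 (q = 5 of N = 8).
Gap ratios (z−y)/z: (29000−7400)/29000 = 0.7448; (29000−8200)/29000 = 0.7172; (29000−16600)/29000 = 0.4276; (29000−19200)/29000 = 0.3379; (29000−21600)/29000 = 0.2552.
Raised to α = 2.5: 0.47878; 0.43568; 0.11955; 0.06639; 0.03289.
Sum = 1.133289; FGT(2.5) = 1.133289 / 8 = 0.142.

0.142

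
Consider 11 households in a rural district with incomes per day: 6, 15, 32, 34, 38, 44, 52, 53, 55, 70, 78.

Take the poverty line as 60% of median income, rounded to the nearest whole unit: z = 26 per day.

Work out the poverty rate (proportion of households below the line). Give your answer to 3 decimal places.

2 of the 11 households have income below 26.
H = 2/11 = 0.182.

0.182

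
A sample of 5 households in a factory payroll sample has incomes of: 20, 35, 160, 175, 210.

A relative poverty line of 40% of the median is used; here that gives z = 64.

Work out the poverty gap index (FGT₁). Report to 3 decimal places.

Incomes under z: 20, 35 (q = 2 of N = 5).
Relative gaps: (64−20)/64 = 0.6875; (64−35)/64 = 0.4531.
Σ = 1.140625. Dividing by the full population N = 5 gives P₁ = 0.228.

0.228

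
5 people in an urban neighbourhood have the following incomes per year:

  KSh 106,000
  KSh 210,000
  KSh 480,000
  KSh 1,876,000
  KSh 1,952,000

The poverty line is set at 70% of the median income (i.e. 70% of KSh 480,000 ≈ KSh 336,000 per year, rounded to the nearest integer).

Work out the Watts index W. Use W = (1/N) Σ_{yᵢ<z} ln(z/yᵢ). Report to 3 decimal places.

0.325

Poor units: KSh 106,000, KSh 210,000 (q = 2 of N = 5).
ln(z/y) terms: ln(336000/106000) = 1.1537; ln(336000/210000) = 0.4700.
W = 1.623676 / 5 = 0.325.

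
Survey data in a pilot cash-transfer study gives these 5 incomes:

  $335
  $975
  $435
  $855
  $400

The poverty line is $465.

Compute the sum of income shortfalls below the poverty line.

Incomes under z: $335, $400, $435 (q = 3 of N = 5).
Individual gaps: 465−335 = 130; 465−400 = 65; 465−435 = 30.
Aggregate gap = $225.

$225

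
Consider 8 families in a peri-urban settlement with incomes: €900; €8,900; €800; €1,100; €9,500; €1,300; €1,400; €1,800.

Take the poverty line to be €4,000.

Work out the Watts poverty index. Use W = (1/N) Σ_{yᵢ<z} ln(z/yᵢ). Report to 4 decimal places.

Below the line: €800, €900, €1,100, €1,300, €1,400, €1,800 (q = 6 of N = 8).
Log shortfalls: ln(4000/800) = 1.6094; ln(4000/900) = 1.4917; ln(4000/1100) = 1.2910; ln(4000/1300) = 1.1239; ln(4000/1400) = 1.0498; ln(4000/1800) = 0.7985.
W = 7.364337 / 8 = 0.9205.

0.9205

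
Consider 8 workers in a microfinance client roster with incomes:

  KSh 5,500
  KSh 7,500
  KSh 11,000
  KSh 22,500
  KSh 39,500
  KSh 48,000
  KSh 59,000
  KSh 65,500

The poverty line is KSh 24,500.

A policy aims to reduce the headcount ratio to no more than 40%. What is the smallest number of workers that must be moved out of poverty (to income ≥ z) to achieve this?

4 of the 8 workers are poor, so H = 4/8 = 0.500.
A headcount ratio of at most 40% allows at most ⌊0.40 × 8⌋ = 3 poor workers.
So at least 4 − 3 = 1 must be lifted.

1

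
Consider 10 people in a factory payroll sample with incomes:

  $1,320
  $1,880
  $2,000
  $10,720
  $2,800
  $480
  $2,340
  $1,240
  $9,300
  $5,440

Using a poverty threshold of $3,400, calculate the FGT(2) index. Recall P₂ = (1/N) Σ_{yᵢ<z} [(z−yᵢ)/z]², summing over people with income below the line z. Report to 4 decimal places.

0.2013

Poor units: $480, $1,240, $1,320, $1,880, $2,000, $2,340, $2,800 (q = 7 of N = 10).
Shortfall ratios: (3400−480)/3400 = 0.8588; (3400−1240)/3400 = 0.6353; (3400−1320)/3400 = 0.6118; (3400−1880)/3400 = 0.4471; (3400−2000)/3400 = 0.4118; (3400−2340)/3400 = 0.3118; (3400−2800)/3400 = 0.1765.
Squared: 0.7376; 0.4036; 0.3743; 0.1999; 0.1696; 0.0972; 0.0311.
Sum = 2.013183; P₂ = 2.013183 / 10 = 0.2013.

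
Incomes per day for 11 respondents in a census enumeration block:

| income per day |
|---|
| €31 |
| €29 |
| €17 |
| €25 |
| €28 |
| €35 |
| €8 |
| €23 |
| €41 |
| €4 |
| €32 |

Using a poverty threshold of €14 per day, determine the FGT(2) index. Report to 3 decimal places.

Below the line: €4, €8 (q = 2 of N = 11).
Relative gaps: (14−4)/14 = 0.7143; (14−8)/14 = 0.4286.
Squared: 0.5102; 0.1837.
Sum = 0.693878; P₂ = 0.693878 / 11 = 0.063.

0.063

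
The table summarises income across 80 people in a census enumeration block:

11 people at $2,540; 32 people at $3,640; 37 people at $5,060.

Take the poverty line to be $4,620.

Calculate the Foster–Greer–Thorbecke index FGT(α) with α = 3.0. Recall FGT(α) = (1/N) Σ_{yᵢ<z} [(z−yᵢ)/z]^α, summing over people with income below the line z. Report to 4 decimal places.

0.0164

Poor units: 11×$2,540, 32×$3,640 (q = 43 of N = 80).
Normalized shortfalls: (4620−2540)/4620 = 0.4502 (×11); (4620−3640)/4620 = 0.2121 (×32).
Raised to α = 3.0: 0.09126 (×11); 0.00954 (×32).
Sum = 1.309246; FGT(3.0) = 1.309246 / 80 = 0.0164.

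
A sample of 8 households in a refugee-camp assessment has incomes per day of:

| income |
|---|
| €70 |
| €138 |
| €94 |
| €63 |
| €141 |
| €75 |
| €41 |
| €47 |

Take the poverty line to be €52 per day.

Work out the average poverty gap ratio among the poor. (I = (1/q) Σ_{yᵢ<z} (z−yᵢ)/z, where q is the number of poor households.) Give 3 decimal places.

0.154

Poor units: €41, €47 (q = 2 of N = 8).
Relative gaps: 0.2115, 0.0962; sum = 0.307692.
I averages over the q = 2 poor units only: 0.307692 / 2 = 0.154.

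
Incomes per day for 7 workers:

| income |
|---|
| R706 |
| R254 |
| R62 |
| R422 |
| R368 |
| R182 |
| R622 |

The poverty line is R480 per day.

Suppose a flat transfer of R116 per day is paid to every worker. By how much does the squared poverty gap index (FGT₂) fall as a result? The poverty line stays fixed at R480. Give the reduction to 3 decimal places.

0.120

Before: below the line — R62, R182, R254, R368, R422; squared poverty gap index (FGT₂) = 0.20493.
After the R116 transfer: below the line — R178, R298, R370; squared poverty gap index (FGT₂) = 0.08459.
Reduction = 0.20493 − 0.08459 = 0.120.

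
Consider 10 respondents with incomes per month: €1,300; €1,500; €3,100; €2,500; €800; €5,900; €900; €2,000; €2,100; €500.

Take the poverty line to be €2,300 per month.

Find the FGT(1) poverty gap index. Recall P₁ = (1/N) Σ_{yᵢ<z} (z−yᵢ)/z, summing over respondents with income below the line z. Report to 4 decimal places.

0.3043

Poor units: €500, €800, €900, €1,300, €1,500, €2,000, €2,100 (q = 7 of N = 10).
Relative gaps: (2300−500)/2300 = 0.7826; (2300−800)/2300 = 0.6522; (2300−900)/2300 = 0.6087; (2300−1300)/2300 = 0.4348; (2300−1500)/2300 = 0.3478; (2300−2000)/2300 = 0.1304; (2300−2100)/2300 = 0.0870.
Σ = 3.043478. Dividing by the full population N = 10 gives P₁ = 0.3043.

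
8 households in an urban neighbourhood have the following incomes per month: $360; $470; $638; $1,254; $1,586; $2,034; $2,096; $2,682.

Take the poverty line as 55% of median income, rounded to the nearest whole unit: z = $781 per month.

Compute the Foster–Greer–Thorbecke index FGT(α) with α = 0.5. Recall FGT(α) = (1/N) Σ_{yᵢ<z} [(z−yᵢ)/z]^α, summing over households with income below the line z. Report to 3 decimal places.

0.224

Incomes under z: $360, $470, $638 (q = 3 of N = 8).
Normalized shortfalls: (781−360)/781 = 0.5391; (781−470)/781 = 0.3982; (781−638)/781 = 0.1831.
Raised to α = 0.5: 0.73420; 0.63104; 0.42790.
Sum = 1.793139; FGT(0.5) = 1.793139 / 8 = 0.224.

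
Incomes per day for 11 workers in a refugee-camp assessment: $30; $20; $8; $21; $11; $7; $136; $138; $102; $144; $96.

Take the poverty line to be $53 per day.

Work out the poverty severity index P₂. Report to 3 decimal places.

0.277

Below the line: $7, $8, $11, $20, $21, $30 (q = 6 of N = 11).
Shortfall ratios: (53−7)/53 = 0.8679; (53−8)/53 = 0.8491; (53−11)/53 = 0.7925; (53−20)/53 = 0.6226; (53−21)/53 = 0.6038; (53−30)/53 = 0.4340.
Squared: 0.7533; 0.7209; 0.6280; 0.3877; 0.3645; 0.1883.
Sum = 3.042720; P₂ = 3.042720 / 11 = 0.277.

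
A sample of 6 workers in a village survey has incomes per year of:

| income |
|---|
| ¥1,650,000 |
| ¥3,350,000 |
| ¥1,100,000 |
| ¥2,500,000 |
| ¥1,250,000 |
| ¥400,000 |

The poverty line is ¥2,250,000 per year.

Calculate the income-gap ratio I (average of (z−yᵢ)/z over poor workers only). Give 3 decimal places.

0.511

Incomes under z: ¥400,000, ¥1,100,000, ¥1,250,000, ¥1,650,000 (q = 4 of N = 6).
Relative gaps: 0.8222, 0.5111, 0.4444, 0.2667; sum = 2.044444.
I averages over the q = 4 poor units only: 2.044444 / 4 = 0.511.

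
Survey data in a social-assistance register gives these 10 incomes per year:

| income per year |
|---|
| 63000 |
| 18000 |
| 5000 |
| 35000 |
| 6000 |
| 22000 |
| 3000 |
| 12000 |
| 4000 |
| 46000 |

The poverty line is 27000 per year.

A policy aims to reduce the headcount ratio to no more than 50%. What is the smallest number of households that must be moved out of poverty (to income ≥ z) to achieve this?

Currently q = 7 of N = 10 are below the line (H = 0.700).
A headcount ratio of at most 50% allows at most ⌊0.50 × 10⌋ = 5 poor households.
So at least 7 − 5 = 2 must be lifted.

2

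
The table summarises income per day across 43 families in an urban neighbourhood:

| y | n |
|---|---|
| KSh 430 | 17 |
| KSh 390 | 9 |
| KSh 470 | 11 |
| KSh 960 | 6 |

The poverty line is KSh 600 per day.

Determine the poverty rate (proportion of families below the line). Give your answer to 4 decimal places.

0.8605

37 of the 43 families have income below KSh 600.
H = 37/43 = 0.8605.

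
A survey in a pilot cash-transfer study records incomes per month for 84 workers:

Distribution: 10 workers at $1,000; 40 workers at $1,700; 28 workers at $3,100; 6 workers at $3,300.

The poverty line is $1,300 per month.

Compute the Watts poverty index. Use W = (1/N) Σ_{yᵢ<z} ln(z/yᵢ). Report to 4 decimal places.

Below z: 10×$1,000 (q = 10 of N = 84).
Log shortfalls: ln(1300/1000) = 0.2624 (×10).
W = 2.623643 / 84 = 0.0312.

0.0312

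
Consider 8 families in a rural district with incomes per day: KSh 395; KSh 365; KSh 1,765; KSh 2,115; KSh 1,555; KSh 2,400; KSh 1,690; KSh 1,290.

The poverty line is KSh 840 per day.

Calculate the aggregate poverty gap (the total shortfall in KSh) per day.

Incomes under z: KSh 365, KSh 395 (q = 2 of N = 8).
Individual gaps: 840−365 = 475; 840−395 = 445.
Aggregate gap = KSh 920.

KSh 920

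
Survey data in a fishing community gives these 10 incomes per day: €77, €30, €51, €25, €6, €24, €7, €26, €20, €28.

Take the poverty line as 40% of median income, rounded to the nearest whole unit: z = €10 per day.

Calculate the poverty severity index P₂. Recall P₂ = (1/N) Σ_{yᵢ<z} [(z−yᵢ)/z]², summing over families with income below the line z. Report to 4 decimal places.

0.0250

Incomes under z: €6, €7 (q = 2 of N = 10).
Relative gaps: (10−6)/10 = 0.4000; (10−7)/10 = 0.3000.
Squared: 0.1600; 0.0900.
Sum = 0.250000; P₂ = 0.250000 / 10 = 0.0250.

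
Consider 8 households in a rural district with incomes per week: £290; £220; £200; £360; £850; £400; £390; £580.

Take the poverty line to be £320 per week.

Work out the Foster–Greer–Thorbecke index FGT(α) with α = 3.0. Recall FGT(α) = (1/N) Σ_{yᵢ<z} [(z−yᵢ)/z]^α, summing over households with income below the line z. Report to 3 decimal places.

0.011

Below the line: £200, £220, £290 (q = 3 of N = 8).
Normalized shortfalls: (320−200)/320 = 0.3750; (320−220)/320 = 0.3125; (320−290)/320 = 0.0938.
Raised to α = 3.0: 0.05273; 0.03052; 0.00082.
Sum = 0.084076; FGT(3.0) = 0.084076 / 8 = 0.011.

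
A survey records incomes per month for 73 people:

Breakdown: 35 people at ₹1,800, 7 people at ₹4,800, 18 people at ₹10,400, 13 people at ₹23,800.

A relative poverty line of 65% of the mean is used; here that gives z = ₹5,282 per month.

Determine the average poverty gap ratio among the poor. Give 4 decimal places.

Incomes under z: 35×₹1,800, 7×₹4,800 (q = 42 of N = 73).
Relative gaps: 0.6592 (×35), 0.0913 (×7); sum = 23.711473.
The income-gap ratio divides by q (the poor only): 23.711473 / 42 = 0.5646.

0.5646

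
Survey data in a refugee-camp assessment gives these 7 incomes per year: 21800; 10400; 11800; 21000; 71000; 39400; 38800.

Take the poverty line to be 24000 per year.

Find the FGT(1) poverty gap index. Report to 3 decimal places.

0.185

Poor units: 10400, 11800, 21000, 21800 (q = 4 of N = 7).
Normalized shortfalls: (24000−10400)/24000 = 0.5667; (24000−11800)/24000 = 0.5083; (24000−21000)/24000 = 0.1250; (24000−21800)/24000 = 0.0917.
Sum of shortfalls = 1.291667; P₁ averages over all N: 1.291667 / 7 = 0.185.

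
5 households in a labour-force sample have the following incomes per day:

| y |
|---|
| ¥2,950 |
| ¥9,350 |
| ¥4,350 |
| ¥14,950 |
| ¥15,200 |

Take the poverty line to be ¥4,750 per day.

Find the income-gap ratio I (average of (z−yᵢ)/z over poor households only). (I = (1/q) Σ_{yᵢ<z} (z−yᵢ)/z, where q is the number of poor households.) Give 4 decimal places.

Below the line: ¥2,950, ¥4,350 (q = 2 of N = 5).
Relative gaps: 0.3789, 0.0842; sum = 0.463158.
I averages over the q = 2 poor units only: 0.463158 / 2 = 0.2316.

0.2316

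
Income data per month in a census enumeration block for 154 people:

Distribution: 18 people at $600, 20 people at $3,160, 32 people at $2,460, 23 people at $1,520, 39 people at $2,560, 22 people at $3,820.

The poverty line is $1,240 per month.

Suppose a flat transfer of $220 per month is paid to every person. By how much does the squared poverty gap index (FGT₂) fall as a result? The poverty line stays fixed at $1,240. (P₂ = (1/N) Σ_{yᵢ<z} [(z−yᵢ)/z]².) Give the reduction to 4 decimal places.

Before: below the line — 18×$600; squared poverty gap index (FGT₂) = 0.031136.
After the $220 transfer: below the line — 18×$820; squared poverty gap index (FGT₂) = 0.013409.
Reduction = 0.031136 − 0.013409 = 0.0177.

0.0177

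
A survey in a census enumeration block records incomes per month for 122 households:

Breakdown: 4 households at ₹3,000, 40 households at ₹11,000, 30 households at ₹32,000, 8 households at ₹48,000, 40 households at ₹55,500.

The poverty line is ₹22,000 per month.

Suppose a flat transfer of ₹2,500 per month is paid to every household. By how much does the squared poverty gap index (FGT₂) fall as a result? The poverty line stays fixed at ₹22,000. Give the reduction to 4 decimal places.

Before: below the line — 4×₹3,000, 40×₹11,000; squared poverty gap index (FGT₂) = 0.106422.
After the ₹2,500 transfer: below the line — 4×₹5,500, 40×₹13,500; squared poverty gap index (FGT₂) = 0.067386.
Reduction = 0.106422 − 0.067386 = 0.0390.

0.0390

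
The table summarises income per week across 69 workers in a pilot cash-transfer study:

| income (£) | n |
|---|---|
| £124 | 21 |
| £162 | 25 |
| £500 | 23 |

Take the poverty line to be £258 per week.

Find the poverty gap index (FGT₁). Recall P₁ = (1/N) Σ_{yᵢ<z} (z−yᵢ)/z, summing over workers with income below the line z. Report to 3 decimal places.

Poor units: 21×£124, 25×£162 (q = 46 of N = 69).
Relative gaps: (258−124)/258 = 0.5194 (×21); (258−162)/258 = 0.3721 (×25).
Sum of shortfalls = 20.209302; P₁ averages over all N: 20.209302 / 69 = 0.293.

0.293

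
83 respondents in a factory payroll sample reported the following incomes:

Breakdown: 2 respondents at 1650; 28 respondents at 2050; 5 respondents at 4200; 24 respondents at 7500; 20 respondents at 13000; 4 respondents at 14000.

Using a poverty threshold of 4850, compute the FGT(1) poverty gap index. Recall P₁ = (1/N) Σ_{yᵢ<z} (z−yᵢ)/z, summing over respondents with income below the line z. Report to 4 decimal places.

Below z: 2×1650, 28×2050, 5×4200 (q = 35 of N = 83).
Relative gaps: (4850−1650)/4850 = 0.6598 (×2); (4850−2050)/4850 = 0.5773 (×28); (4850−4200)/4850 = 0.1340 (×5).
Σ = 18.154639. Dividing by the full population N = 83 gives P₁ = 0.2187.

0.2187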